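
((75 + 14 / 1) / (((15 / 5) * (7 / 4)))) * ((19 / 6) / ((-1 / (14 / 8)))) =-93.94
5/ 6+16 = 101/ 6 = 16.83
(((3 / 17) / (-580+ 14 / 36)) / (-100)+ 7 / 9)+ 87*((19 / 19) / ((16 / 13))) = 45630553219 / 638499600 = 71.47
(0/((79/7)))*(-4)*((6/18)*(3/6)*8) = 0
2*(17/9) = 34/9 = 3.78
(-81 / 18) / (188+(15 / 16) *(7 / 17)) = -1224 / 51241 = -0.02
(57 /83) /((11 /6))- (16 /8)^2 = -3310 /913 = -3.63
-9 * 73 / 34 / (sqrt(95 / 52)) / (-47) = 657 * sqrt(1235) / 75905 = 0.30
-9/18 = -1/2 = -0.50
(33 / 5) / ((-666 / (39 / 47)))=-0.01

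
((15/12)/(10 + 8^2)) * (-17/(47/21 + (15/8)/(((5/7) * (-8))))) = -840/5587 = -0.15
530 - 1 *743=-213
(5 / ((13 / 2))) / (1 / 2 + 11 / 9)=180 / 403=0.45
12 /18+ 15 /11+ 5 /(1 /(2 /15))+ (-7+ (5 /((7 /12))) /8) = -1493 /462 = -3.23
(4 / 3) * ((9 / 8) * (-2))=-3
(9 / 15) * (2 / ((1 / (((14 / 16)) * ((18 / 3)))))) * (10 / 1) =63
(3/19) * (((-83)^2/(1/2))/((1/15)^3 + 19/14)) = 1953031500/1218641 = 1602.63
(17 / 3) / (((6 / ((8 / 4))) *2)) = 0.94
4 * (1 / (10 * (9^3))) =2 / 3645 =0.00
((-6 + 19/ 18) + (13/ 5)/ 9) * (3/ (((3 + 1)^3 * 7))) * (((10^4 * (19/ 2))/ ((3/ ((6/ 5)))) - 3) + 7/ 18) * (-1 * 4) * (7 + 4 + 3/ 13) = 20920070411/ 393120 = 53215.48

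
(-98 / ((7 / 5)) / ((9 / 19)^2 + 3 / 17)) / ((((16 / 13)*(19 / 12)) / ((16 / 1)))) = -58786 / 41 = -1433.80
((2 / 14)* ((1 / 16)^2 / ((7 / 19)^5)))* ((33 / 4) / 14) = 81711267 / 1686616064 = 0.05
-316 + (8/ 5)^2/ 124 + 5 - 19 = -255734/ 775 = -329.98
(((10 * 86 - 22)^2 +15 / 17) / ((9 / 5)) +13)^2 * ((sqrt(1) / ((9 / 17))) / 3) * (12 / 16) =890807712345604 / 12393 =71879909008.76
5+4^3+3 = 72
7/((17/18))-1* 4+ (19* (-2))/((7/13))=-7992/119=-67.16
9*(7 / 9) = 7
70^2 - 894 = 4006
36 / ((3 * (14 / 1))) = 6 / 7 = 0.86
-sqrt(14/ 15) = -sqrt(210)/ 15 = -0.97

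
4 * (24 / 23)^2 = 2304 / 529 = 4.36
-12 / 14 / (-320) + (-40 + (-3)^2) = -34717 / 1120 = -31.00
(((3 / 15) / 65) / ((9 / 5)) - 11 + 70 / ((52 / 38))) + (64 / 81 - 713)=-272182 / 405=-672.05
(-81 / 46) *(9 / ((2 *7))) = -729 / 644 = -1.13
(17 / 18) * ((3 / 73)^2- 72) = -724727 / 10658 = -68.00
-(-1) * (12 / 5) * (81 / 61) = 972 / 305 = 3.19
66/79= 0.84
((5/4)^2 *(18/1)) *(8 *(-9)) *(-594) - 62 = 1202788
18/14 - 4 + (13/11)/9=-1790/693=-2.58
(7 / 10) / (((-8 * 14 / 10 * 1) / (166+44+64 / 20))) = -533 / 40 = -13.32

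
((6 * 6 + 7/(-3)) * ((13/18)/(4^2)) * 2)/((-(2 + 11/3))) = -1313/2448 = -0.54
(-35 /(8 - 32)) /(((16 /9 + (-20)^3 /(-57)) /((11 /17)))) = 3135 /472192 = 0.01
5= 5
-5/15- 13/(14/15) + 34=829/42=19.74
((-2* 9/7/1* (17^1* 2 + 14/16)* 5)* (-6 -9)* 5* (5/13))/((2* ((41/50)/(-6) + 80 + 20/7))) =78.18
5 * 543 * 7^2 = 133035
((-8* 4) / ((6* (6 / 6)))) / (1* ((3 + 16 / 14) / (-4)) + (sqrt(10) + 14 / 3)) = -27328 / 4493 + 37632* sqrt(10) / 22465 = -0.79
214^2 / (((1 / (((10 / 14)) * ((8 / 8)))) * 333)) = 228980 / 2331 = 98.23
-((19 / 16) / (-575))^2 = -361 / 84640000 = -0.00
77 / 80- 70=-5523 / 80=-69.04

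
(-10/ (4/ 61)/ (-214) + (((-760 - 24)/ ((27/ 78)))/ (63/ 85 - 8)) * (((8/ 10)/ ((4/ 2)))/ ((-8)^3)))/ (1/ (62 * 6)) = 69087437/ 396114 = 174.41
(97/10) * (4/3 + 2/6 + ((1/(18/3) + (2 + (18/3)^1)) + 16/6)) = 121.25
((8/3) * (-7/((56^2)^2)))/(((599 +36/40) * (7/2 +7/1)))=-5/16592946048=-0.00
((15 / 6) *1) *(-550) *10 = -13750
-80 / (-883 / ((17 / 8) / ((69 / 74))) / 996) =4176560 / 20309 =205.65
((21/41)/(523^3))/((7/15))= 45/5865282347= 0.00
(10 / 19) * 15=150 / 19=7.89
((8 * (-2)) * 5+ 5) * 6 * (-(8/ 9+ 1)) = 850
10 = 10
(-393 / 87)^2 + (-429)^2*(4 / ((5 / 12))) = 7429452893 / 4205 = 1766814.01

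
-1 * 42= -42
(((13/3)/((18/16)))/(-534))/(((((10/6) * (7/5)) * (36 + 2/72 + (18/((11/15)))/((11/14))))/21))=-25168/26078513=-0.00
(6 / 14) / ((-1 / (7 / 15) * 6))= -1 / 30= -0.03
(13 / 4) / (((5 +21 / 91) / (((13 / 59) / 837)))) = 2197 / 13432176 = 0.00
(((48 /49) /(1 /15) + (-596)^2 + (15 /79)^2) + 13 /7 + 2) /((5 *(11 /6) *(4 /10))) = 325901801514 /3363899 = 96882.16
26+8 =34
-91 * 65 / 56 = -845 / 8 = -105.62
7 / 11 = 0.64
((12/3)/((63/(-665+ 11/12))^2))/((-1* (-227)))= 63504961/32434668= 1.96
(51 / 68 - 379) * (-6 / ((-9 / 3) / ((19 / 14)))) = -28747 / 28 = -1026.68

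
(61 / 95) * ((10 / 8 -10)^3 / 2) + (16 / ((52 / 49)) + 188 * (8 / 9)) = -9359263 / 284544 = -32.89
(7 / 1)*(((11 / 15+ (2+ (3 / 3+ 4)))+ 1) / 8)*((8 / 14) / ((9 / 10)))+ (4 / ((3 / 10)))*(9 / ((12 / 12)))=3371 / 27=124.85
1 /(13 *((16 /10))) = 5 /104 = 0.05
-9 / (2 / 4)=-18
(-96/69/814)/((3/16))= -256/28083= -0.01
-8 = -8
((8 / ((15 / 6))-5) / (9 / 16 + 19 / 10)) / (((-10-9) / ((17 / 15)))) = 816 / 18715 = 0.04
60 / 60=1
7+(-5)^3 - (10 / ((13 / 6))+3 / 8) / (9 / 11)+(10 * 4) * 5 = 23681 / 312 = 75.90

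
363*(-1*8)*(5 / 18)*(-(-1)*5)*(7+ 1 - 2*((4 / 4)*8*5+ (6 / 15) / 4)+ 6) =801020 / 3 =267006.67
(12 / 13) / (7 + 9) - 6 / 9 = -95 / 156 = -0.61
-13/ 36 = -0.36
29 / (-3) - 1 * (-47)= 112 / 3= 37.33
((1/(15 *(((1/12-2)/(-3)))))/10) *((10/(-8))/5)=-3/1150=-0.00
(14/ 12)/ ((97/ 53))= 371/ 582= 0.64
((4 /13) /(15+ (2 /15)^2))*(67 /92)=15075 /1010321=0.01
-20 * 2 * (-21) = 840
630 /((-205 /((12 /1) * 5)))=-7560 /41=-184.39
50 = 50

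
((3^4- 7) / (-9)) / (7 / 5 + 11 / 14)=-5180 / 1377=-3.76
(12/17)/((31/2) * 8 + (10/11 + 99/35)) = 0.01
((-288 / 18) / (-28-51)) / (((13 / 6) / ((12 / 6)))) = 192 / 1027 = 0.19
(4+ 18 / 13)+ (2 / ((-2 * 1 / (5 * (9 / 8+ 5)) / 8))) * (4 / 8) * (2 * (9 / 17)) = -27475 / 221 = -124.32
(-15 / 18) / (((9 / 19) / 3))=-95 / 18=-5.28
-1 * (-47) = 47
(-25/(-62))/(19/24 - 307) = -300/227819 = -0.00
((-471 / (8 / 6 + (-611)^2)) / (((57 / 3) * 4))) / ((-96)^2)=-157 / 87160311808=-0.00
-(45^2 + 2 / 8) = -8101 / 4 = -2025.25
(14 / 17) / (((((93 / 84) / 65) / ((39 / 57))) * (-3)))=-331240 / 30039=-11.03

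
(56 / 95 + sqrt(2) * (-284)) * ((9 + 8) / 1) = 952 / 95 -4828 * sqrt(2) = -6817.80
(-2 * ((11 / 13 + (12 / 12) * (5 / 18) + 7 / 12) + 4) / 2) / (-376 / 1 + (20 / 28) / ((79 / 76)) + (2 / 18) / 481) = 0.02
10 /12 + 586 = 3521 /6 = 586.83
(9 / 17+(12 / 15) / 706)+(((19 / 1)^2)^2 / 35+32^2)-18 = 993462964 / 210035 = 4729.99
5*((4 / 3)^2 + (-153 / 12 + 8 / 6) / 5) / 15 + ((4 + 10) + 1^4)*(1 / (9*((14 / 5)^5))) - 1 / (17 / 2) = -0.28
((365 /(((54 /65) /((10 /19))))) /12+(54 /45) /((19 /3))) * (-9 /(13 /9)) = -598957 /4940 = -121.25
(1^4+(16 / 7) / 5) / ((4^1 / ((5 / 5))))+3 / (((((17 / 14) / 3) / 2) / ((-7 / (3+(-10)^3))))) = 1111359 / 2372860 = 0.47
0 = 0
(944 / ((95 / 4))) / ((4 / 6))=5664 / 95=59.62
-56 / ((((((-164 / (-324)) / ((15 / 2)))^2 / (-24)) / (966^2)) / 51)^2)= -9950490682385783584814343360000 / 2825761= -3521349003820841035322642.00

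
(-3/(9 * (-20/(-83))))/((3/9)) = -83/20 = -4.15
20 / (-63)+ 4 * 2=484 / 63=7.68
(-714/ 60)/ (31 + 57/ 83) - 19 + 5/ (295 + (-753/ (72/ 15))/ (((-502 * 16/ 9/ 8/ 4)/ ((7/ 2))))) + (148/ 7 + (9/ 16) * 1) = 1739461083/ 741554800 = 2.35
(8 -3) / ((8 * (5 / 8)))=1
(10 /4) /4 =0.62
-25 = -25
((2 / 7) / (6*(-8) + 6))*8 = -8 / 147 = -0.05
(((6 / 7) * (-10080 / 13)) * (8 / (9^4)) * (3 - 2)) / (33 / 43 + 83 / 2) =-44032 / 2296593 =-0.02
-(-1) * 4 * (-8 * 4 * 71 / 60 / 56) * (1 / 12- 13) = 2201 / 63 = 34.94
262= 262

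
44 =44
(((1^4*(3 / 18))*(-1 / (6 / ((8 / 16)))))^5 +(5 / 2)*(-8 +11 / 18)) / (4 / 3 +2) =-35742228481 / 6449725440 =-5.54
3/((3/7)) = 7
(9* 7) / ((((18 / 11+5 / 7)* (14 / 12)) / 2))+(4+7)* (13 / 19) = 183887 / 3439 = 53.47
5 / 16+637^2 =6492309 / 16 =405769.31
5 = 5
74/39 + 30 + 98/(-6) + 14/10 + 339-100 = 49913/195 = 255.96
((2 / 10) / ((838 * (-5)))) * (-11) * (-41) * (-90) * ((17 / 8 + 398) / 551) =1.41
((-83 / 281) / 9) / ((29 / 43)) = -3569 / 73341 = -0.05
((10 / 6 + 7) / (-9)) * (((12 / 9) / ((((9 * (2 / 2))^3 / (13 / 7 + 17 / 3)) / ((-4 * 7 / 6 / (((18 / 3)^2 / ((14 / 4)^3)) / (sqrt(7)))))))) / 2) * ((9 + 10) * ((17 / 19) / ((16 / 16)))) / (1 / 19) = 113780303 * sqrt(7) / 9565938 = 31.47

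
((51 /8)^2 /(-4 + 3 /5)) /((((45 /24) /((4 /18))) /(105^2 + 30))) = -62645 /4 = -15661.25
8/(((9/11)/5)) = 440/9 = 48.89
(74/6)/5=37/15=2.47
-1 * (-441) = 441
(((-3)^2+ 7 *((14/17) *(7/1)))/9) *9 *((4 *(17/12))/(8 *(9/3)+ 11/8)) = 6712/609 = 11.02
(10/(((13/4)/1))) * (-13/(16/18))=-45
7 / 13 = 0.54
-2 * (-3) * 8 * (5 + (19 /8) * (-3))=-102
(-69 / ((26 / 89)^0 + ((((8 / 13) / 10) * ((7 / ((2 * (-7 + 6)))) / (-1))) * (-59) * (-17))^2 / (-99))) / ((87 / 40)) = 384813000 / 5706025181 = 0.07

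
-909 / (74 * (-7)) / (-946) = -909 / 490028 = -0.00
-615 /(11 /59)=-3298.64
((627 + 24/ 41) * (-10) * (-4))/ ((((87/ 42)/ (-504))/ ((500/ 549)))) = -403462080000/ 72529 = -5562769.10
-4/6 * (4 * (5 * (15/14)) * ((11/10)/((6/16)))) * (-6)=1760/7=251.43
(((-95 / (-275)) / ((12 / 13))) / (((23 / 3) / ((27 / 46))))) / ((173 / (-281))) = -1873989 / 40267480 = -0.05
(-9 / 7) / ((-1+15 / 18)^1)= 54 / 7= 7.71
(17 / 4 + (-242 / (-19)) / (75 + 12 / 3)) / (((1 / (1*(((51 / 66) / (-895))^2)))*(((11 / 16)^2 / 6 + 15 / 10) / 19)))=0.00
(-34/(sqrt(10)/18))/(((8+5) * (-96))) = 51 * sqrt(10)/1040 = 0.16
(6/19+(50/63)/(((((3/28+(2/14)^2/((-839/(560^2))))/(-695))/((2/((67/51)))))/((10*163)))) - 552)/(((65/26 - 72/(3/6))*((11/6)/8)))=-5595.33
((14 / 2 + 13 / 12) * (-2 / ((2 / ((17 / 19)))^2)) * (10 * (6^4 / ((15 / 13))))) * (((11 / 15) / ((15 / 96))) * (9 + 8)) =-26168917632 / 9025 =-2899603.06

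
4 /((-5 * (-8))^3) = 1 /16000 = 0.00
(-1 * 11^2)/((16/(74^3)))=-6129013/2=-3064506.50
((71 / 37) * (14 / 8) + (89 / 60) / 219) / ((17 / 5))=817969 / 826506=0.99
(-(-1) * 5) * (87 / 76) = 5.72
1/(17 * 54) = 1/918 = 0.00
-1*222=-222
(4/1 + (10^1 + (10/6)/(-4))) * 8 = 326/3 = 108.67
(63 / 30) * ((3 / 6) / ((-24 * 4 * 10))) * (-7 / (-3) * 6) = -49 / 3200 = -0.02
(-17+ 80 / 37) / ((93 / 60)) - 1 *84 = -107328 / 1147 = -93.57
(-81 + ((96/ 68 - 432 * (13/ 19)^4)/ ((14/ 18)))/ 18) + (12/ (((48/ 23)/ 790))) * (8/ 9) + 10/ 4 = 1103363199613/ 279147582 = 3952.62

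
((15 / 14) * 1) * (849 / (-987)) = -0.92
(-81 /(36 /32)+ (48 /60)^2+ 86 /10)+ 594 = 13281 /25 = 531.24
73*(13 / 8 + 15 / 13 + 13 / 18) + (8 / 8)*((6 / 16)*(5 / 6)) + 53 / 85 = 40816511 / 159120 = 256.51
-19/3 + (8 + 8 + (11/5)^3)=7618/375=20.31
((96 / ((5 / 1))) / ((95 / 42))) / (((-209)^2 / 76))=16128 / 1092025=0.01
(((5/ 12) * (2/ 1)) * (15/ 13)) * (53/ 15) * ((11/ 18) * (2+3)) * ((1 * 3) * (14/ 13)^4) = 139978300/ 3341637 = 41.89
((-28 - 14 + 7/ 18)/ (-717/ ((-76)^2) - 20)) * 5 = 10.34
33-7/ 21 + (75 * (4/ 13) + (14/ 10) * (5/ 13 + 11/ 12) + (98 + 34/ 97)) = 3932199/ 25220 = 155.92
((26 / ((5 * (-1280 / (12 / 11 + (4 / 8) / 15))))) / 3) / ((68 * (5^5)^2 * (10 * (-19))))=4823 / 399712500000000000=0.00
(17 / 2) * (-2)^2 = 34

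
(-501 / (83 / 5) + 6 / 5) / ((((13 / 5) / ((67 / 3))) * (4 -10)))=268603 / 6474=41.49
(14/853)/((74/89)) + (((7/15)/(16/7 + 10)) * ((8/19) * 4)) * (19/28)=0.06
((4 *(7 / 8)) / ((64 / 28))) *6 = 147 / 16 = 9.19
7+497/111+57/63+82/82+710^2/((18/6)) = 130572298/777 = 168046.72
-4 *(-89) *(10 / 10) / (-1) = -356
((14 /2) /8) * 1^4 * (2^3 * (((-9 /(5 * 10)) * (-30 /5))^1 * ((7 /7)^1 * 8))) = 1512 /25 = 60.48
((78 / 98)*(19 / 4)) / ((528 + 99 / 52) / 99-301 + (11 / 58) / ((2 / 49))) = -838071 / 64507912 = -0.01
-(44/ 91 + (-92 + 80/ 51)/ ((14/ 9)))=89186/ 1547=57.65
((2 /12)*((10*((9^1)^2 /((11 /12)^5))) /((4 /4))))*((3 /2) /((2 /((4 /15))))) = 6718464 /161051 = 41.72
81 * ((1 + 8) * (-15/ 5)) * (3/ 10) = -6561/ 10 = -656.10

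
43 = 43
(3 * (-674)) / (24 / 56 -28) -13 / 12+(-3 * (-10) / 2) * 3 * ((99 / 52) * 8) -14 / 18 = 68362649 / 90324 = 756.86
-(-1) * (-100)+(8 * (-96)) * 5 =-3940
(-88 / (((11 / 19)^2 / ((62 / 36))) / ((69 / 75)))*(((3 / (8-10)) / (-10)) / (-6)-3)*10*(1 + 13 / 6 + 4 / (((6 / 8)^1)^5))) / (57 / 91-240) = -2507195974283 / 2381971050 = -1052.57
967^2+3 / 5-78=935011.60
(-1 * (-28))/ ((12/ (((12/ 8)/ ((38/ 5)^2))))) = 175/ 2888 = 0.06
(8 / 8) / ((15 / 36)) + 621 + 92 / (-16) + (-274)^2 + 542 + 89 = 1526493 / 20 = 76324.65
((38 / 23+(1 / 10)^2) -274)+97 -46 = -509077 / 2300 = -221.34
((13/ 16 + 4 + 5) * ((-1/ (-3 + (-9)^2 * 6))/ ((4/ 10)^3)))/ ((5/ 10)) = -19625/ 30912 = -0.63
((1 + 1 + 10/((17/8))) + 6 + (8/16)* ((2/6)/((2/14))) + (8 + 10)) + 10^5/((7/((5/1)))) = 51022757/714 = 71460.44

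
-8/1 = -8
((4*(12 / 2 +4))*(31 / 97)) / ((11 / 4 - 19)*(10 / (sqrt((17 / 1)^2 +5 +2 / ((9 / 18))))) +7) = -806000*sqrt(298) / 4580049 - 10346560 / 4580049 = -5.30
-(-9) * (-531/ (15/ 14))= -22302/ 5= -4460.40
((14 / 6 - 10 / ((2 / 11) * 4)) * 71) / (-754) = 9727 / 9048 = 1.08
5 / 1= 5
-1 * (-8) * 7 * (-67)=-3752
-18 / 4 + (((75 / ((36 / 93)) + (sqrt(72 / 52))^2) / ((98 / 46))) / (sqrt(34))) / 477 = -9 / 2 + 233381 * sqrt(34) / 41323464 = -4.47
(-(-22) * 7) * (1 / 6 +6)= 2849 / 3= 949.67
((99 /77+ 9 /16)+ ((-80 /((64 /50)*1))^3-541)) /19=-12877.88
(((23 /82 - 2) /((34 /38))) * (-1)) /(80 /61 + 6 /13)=111813 /103156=1.08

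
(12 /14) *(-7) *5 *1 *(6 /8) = -45 /2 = -22.50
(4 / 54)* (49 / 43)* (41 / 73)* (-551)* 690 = -509201140 / 28251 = -18024.18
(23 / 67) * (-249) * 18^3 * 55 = -1836992520 / 67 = -27417798.81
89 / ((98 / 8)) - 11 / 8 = 2309 / 392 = 5.89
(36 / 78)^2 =36 / 169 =0.21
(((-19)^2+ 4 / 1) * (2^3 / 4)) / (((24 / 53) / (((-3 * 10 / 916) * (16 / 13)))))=-193450 / 2977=-64.98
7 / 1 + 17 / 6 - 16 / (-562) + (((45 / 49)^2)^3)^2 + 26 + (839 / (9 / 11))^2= 9170933145788035540458713538793 / 8721160814906144316362322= 1051572.53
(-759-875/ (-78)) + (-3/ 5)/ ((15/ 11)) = -1459033/ 1950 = -748.22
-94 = -94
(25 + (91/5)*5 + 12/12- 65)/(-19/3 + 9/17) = -663/74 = -8.96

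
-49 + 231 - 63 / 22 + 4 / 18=35513 / 198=179.36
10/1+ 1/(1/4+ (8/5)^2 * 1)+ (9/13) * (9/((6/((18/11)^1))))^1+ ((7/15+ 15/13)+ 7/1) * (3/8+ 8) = 406259617/4821960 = 84.25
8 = 8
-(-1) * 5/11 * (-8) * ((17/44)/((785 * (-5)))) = 34/94985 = 0.00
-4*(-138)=552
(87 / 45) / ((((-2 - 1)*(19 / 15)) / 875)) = -25375 / 57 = -445.18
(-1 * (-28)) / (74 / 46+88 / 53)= 8.57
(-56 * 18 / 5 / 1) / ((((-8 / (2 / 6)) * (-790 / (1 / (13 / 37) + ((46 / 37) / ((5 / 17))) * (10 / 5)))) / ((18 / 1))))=-10272906 / 4749875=-2.16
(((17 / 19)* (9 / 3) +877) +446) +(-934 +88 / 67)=500286 / 1273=393.00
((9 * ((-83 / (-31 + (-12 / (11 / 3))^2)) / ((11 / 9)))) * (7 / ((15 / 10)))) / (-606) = -0.23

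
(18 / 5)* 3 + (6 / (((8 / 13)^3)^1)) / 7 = 129723 / 8960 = 14.48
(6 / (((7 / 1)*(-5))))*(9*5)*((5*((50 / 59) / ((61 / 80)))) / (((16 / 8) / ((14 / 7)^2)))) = -2160000 / 25193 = -85.74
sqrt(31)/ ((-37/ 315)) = -315 * sqrt(31)/ 37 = -47.40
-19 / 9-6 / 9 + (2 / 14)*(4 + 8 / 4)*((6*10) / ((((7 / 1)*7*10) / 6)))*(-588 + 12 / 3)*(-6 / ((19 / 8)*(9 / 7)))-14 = 5914331 / 8379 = 705.85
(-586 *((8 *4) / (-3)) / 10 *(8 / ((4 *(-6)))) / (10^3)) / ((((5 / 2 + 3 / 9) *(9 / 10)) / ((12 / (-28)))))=4688 / 133875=0.04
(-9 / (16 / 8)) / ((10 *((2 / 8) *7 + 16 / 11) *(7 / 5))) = -0.10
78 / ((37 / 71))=149.68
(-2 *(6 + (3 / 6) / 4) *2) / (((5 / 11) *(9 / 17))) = -9163 / 90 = -101.81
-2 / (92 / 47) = -47 / 46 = -1.02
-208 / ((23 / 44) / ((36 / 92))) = -82368 / 529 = -155.71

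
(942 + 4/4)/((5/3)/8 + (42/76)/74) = 15910296/3641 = 4369.76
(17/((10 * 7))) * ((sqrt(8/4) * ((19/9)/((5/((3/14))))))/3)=323 * sqrt(2)/44100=0.01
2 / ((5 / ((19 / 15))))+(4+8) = 938 / 75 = 12.51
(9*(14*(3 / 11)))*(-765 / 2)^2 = 110607525 / 22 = 5027614.77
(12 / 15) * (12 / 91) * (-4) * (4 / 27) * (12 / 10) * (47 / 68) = -0.05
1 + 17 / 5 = 22 / 5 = 4.40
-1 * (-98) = 98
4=4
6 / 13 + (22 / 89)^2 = 53818 / 102973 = 0.52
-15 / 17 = -0.88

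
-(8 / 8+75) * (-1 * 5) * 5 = 1900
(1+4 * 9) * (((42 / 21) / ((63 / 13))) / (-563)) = -962 / 35469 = -0.03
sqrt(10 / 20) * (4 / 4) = sqrt(2) / 2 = 0.71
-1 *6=-6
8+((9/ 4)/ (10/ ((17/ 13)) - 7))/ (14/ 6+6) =9259/ 1100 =8.42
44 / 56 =11 / 14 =0.79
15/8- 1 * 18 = -129/8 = -16.12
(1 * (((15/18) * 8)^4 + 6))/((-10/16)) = -1283888/405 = -3170.09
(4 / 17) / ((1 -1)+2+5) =4 / 119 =0.03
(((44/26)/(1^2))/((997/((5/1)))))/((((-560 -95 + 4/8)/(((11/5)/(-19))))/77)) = 484/4186403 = 0.00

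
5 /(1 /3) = 15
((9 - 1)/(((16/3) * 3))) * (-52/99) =-0.26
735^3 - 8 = 397065367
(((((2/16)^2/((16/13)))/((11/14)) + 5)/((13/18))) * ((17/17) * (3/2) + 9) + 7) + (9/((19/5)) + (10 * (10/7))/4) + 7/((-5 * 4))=4163709591/48688640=85.52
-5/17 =-0.29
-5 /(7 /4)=-20 /7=-2.86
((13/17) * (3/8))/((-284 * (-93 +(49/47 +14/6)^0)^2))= -39/326913536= -0.00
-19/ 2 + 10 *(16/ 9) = 149/ 18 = 8.28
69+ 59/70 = 4889/70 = 69.84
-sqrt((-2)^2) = -2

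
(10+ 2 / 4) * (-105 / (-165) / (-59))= -147 / 1298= -0.11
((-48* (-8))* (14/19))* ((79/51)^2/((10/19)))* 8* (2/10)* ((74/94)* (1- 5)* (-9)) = 19862556672/339575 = 58492.40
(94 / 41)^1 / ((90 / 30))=94 / 123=0.76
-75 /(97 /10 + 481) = -750 /4907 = -0.15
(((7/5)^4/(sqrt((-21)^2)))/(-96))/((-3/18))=343/30000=0.01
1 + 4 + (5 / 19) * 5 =120 / 19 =6.32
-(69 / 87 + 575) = -16698 / 29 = -575.79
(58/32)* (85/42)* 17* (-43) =-2681.42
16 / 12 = 4 / 3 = 1.33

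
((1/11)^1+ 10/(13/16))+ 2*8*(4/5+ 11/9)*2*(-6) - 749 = -2412842/2145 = -1124.87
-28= -28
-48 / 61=-0.79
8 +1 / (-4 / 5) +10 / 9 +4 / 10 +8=2927 / 180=16.26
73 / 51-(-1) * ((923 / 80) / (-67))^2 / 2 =4237969979 / 2930419200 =1.45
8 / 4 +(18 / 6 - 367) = -362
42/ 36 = 7/ 6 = 1.17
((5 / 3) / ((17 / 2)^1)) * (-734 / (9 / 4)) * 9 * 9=-88080 / 17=-5181.18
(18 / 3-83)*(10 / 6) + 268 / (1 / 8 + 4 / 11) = 54197 / 129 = 420.13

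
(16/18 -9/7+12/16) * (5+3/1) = 178/63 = 2.83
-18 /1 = -18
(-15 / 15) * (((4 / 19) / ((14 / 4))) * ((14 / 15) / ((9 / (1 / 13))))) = -16 / 33345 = -0.00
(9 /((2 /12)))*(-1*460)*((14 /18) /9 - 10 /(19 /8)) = 5839240 /57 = 102442.81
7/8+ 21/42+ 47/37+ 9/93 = 25161/9176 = 2.74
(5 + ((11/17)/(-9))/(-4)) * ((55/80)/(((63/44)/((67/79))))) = 24896597/12183696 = 2.04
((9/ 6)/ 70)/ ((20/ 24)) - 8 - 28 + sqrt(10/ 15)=-12591/ 350 + sqrt(6)/ 3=-35.16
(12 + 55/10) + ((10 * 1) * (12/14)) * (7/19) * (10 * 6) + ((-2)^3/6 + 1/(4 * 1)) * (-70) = 16120/57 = 282.81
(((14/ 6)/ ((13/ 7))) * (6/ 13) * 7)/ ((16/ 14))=2401/ 676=3.55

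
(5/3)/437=5/1311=0.00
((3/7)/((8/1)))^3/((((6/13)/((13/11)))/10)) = 7605/1931776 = 0.00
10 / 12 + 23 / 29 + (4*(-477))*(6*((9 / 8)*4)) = -8963501 / 174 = -51514.37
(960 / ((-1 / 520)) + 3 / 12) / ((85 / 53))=-311265.73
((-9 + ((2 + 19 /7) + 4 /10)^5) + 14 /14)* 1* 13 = 2383495684687 /52521875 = 45381.01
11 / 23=0.48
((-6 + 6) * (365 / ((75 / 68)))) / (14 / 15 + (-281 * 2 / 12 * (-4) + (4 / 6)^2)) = 0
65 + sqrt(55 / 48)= 66.07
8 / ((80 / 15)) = 3 / 2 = 1.50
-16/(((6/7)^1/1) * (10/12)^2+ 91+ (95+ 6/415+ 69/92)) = -0.09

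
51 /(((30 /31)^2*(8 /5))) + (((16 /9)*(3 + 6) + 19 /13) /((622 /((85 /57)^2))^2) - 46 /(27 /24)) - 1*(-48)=87381417156007847 /2123652903259680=41.15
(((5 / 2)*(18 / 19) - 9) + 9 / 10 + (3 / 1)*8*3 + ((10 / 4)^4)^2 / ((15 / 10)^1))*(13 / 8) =513849011 / 291840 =1760.72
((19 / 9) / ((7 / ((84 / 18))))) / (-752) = -19 / 10152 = -0.00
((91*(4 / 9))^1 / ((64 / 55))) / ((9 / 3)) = 5005 / 432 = 11.59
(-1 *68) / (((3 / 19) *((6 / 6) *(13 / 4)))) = -5168 / 39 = -132.51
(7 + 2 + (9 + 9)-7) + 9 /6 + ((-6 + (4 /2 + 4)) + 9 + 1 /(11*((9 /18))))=675 /22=30.68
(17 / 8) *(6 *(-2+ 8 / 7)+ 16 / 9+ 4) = 1.35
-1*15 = -15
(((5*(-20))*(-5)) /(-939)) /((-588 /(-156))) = -6500 /46011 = -0.14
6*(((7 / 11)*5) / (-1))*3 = -57.27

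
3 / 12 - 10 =-9.75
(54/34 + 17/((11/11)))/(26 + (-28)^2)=158/6885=0.02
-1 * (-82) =82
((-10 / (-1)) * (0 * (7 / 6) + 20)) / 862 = 100 / 431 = 0.23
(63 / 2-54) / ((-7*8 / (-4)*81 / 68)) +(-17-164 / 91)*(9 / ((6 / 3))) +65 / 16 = -1073173 / 13104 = -81.90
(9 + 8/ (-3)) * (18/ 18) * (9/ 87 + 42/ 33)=8341/ 957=8.72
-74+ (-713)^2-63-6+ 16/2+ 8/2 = 508238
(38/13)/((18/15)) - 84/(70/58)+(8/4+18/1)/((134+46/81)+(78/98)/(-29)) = -202367855977/3019719495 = -67.02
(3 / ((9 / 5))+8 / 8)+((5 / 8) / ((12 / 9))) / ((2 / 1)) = 557 / 192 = 2.90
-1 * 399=-399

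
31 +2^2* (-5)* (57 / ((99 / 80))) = -29377 / 33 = -890.21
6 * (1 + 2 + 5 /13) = 264 /13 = 20.31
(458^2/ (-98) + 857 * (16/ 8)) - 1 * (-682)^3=15543492936/ 49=317214141.55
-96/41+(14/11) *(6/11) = -8172/4961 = -1.65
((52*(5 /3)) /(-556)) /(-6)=65 /2502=0.03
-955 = -955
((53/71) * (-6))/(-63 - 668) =318/51901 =0.01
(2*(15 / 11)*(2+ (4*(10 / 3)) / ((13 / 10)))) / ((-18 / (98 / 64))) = -58555 / 20592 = -2.84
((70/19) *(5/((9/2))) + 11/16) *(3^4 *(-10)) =-588645/152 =-3872.66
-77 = -77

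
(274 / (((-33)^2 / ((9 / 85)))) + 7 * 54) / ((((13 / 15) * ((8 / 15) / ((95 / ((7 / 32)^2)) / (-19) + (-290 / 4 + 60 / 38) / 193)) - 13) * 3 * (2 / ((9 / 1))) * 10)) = -4.36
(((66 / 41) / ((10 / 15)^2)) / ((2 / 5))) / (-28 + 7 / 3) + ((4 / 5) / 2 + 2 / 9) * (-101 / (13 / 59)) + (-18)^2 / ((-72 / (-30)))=-101119721 / 671580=-150.57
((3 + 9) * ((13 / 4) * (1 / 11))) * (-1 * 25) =-975 / 11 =-88.64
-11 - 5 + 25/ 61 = -951/ 61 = -15.59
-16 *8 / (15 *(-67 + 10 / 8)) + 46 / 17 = 190174 / 67065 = 2.84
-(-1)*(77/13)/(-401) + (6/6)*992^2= 984063.99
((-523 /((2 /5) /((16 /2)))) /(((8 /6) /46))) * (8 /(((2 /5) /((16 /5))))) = -23095680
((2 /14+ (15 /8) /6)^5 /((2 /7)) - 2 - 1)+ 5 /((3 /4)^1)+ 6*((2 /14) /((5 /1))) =295062602573 /75528929280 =3.91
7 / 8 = 0.88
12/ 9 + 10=34/ 3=11.33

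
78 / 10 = 7.80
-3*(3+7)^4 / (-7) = 30000 / 7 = 4285.71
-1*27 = -27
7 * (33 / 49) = 33 / 7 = 4.71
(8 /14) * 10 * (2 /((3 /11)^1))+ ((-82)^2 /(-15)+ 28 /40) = -85189 /210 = -405.66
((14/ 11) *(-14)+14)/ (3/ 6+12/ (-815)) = -9780/ 1243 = -7.87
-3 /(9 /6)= -2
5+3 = 8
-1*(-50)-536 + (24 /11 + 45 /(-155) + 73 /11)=-162818 /341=-477.47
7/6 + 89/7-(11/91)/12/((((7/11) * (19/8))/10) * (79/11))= 79579313/5736822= 13.87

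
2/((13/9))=18/13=1.38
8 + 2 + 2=12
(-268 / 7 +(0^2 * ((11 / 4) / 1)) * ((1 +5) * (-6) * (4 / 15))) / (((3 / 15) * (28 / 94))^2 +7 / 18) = -266405400 / 2730721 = -97.56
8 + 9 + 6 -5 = 18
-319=-319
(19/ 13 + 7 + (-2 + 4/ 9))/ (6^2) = 0.19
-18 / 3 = -6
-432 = -432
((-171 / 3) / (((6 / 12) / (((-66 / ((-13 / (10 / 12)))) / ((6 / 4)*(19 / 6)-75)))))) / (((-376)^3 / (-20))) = 15675 / 6068246704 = 0.00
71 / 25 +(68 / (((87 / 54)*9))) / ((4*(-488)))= 501971 / 176900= 2.84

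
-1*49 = -49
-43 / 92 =-0.47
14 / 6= 2.33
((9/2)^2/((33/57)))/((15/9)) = 4617/220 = 20.99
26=26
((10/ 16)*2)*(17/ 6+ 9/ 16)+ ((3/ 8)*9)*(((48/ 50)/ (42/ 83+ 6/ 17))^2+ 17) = 65.84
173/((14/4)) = 346/7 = 49.43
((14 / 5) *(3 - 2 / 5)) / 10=91 / 125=0.73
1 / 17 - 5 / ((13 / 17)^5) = -19.06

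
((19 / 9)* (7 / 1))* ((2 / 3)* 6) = 532 / 9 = 59.11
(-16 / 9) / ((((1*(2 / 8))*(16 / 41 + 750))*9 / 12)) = -5248 / 415341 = -0.01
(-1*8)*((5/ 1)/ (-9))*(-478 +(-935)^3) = -3632892680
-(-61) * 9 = 549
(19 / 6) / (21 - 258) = -19 / 1422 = -0.01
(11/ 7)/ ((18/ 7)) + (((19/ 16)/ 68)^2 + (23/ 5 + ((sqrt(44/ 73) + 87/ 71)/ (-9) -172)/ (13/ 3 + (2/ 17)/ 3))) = -28807202421971/ 843399843840 -34 *sqrt(803)/ 48837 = -34.18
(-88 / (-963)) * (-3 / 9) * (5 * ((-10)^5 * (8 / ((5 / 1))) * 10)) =704000000 / 2889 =243682.94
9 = 9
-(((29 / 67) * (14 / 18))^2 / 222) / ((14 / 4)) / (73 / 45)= -29435 / 327369303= -0.00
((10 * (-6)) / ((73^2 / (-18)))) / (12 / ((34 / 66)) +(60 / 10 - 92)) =-9180 / 2840357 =-0.00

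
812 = 812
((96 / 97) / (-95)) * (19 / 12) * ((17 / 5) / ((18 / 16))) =-1088 / 21825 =-0.05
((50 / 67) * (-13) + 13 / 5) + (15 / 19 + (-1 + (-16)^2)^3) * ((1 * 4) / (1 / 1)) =422161782399 / 6365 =66325496.06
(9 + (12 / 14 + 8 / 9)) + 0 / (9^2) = 677 / 63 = 10.75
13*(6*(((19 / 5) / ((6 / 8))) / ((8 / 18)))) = 4446 / 5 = 889.20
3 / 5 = 0.60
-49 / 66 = -0.74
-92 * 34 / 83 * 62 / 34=-5704 / 83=-68.72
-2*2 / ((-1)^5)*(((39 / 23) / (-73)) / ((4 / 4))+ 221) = 1484080 / 1679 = 883.91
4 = 4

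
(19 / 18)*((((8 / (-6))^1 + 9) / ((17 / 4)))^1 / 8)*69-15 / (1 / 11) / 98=442009 / 29988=14.74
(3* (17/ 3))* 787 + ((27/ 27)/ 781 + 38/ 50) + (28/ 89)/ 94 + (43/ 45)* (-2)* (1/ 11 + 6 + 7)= 99156655277/ 7424825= 13354.75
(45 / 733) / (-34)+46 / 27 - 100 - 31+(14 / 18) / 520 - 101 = -40290953179 / 174952440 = -230.30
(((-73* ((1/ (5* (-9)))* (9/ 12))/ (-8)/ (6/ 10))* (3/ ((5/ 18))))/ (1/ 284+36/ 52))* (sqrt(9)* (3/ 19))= -1.86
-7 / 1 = -7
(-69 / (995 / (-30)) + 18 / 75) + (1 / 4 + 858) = 17125351 / 19900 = 860.57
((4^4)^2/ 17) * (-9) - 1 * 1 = -589841/ 17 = -34696.53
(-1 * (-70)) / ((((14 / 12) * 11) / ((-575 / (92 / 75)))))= -28125 / 11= -2556.82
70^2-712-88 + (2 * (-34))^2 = 8724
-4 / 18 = -2 / 9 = -0.22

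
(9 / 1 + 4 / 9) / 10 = 0.94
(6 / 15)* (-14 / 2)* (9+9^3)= -2066.40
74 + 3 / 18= 445 / 6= 74.17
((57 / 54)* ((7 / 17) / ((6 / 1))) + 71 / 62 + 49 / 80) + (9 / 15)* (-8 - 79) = -57337063 / 1138320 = -50.37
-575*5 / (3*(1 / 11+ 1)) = -31625 / 36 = -878.47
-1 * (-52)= 52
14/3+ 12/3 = 26/3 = 8.67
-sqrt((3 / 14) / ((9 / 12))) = -sqrt(14) / 7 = -0.53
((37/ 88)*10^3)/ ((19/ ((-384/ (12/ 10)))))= -1480000/ 209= -7081.34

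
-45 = -45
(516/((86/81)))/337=1.44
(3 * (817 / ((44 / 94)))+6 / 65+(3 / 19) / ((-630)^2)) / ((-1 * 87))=-1882242723833 / 31272941700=-60.19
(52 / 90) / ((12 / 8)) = 52 / 135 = 0.39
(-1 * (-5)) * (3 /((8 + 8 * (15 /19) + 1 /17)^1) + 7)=167350 /4643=36.04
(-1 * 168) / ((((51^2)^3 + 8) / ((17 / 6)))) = -0.00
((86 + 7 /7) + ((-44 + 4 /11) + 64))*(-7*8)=-66136 /11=-6012.36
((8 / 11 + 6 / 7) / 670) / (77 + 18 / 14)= 61 / 2019380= 0.00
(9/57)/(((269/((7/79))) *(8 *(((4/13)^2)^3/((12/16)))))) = 304088967/52922810368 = 0.01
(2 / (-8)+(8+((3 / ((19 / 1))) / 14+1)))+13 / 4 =3195 / 266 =12.01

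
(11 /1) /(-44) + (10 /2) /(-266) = -143 /532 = -0.27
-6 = -6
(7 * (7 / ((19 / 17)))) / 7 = 119 / 19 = 6.26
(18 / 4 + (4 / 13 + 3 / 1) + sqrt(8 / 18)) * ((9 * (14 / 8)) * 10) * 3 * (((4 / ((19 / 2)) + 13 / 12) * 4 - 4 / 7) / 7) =21545295 / 6916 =3115.28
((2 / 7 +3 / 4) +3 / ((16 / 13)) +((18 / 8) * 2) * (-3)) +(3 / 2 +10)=165 / 112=1.47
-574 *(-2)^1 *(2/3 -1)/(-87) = 1148/261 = 4.40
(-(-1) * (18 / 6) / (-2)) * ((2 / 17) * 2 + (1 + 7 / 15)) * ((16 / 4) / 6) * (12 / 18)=-868 / 765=-1.13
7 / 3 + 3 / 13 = 100 / 39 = 2.56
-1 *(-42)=42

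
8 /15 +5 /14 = 187 /210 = 0.89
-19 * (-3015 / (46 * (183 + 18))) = 285 / 46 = 6.20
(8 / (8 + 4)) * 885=590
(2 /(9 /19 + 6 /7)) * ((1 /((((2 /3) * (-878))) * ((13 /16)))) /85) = -1064 /28620605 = -0.00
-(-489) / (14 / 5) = 2445 / 14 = 174.64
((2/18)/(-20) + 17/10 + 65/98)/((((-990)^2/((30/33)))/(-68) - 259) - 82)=-70703/485672418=-0.00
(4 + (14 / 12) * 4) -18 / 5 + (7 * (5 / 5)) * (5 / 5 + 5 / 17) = 3602 / 255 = 14.13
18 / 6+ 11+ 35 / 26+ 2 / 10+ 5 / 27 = 55217 / 3510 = 15.73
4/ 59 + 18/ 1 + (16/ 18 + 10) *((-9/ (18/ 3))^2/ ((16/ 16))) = 42.57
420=420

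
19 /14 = 1.36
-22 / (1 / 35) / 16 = -385 / 8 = -48.12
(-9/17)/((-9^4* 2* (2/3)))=1/16524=0.00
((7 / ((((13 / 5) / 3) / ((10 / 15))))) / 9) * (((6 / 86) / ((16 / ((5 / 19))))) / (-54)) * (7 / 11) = -1225 / 151412976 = -0.00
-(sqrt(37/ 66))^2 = -37/ 66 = -0.56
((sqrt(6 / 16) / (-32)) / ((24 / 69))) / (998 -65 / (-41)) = -943*sqrt(6) / 41966592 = -0.00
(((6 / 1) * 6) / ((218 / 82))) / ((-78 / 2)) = -492 / 1417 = -0.35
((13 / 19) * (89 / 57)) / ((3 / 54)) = 6942 / 361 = 19.23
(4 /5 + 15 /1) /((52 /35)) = 553 /52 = 10.63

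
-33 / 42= -11 / 14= -0.79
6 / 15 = 2 / 5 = 0.40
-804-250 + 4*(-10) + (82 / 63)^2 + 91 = -3974183 / 3969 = -1001.31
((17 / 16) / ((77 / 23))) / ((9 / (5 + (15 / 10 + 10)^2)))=23851 / 4928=4.84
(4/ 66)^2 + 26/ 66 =433/ 1089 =0.40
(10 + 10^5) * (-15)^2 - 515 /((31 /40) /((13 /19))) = 13253557450 /589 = 22501795.33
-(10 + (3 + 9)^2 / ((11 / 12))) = -1838 / 11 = -167.09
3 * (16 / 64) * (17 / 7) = 51 / 28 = 1.82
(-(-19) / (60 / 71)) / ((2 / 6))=1349 / 20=67.45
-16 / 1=-16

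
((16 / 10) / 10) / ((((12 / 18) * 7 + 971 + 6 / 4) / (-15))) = -72 / 29315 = -0.00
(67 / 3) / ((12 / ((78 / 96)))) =871 / 576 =1.51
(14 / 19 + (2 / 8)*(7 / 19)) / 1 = 63 / 76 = 0.83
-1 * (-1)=1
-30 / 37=-0.81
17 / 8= 2.12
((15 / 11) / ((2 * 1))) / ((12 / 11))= 5 / 8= 0.62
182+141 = 323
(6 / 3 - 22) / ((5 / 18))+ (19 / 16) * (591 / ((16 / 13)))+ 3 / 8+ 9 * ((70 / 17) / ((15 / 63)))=2847273 / 4352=654.24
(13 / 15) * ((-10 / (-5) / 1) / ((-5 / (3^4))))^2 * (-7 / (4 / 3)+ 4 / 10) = -2757807 / 625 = -4412.49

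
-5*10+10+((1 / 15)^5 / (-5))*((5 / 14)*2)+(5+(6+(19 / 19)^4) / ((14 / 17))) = -281728127 / 10631250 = -26.50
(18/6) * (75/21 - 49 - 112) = -3306/7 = -472.29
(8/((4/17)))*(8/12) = 68/3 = 22.67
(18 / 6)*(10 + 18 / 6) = 39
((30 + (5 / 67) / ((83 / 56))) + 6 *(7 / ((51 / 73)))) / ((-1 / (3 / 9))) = -30.06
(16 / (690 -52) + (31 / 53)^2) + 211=189400012 / 896071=211.37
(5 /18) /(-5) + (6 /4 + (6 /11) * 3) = 305 /99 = 3.08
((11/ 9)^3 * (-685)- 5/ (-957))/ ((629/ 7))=-2035895750/ 146274579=-13.92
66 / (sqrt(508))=33*sqrt(127) / 127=2.93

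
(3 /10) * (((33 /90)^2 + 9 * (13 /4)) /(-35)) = -1889 /7500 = -0.25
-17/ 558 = -0.03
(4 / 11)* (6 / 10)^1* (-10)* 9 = -216 / 11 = -19.64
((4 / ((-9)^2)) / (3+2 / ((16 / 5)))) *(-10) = -320 / 2349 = -0.14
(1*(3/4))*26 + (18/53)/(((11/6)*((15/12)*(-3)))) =113397/5830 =19.45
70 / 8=35 / 4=8.75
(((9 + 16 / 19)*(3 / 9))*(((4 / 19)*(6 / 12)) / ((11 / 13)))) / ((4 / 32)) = 3536 / 1083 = 3.27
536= 536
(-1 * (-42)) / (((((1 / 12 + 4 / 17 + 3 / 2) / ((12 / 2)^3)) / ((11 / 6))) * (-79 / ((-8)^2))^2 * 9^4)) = 24510464 / 26792613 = 0.91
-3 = -3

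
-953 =-953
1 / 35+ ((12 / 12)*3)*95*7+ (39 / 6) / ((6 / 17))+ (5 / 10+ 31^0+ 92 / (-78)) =10995161 / 5460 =2013.77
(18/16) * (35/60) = 21/32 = 0.66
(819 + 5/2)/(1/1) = 821.50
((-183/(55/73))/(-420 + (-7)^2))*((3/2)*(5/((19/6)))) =120231/77539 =1.55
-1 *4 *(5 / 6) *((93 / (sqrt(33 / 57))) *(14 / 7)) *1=-620 *sqrt(209) / 11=-814.84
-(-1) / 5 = 0.20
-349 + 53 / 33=-11464 / 33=-347.39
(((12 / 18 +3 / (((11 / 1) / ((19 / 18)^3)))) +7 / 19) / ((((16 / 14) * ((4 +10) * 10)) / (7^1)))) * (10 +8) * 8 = 3856111 / 451440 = 8.54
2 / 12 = 1 / 6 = 0.17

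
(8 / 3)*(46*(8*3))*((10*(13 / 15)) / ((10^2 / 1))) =19136 / 75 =255.15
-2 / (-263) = 0.01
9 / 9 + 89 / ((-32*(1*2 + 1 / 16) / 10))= -412 / 33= -12.48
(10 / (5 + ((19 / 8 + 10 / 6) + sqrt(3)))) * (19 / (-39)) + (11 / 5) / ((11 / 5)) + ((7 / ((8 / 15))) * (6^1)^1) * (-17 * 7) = -22103602693 / 2358772 + 36480 * sqrt(3) / 589693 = -9370.70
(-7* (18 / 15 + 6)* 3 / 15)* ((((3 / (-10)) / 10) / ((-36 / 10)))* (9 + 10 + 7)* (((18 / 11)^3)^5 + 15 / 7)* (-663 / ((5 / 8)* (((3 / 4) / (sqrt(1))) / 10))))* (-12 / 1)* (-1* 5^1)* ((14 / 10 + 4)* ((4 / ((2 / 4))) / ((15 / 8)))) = 180302616064409106095629221888 / 2610780105884781875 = 69060820426.05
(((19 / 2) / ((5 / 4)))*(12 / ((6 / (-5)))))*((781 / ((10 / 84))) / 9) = -830984 / 15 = -55398.93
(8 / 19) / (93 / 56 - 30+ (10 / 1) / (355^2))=-0.01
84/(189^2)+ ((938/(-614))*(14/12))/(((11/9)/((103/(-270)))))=64180321/114885540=0.56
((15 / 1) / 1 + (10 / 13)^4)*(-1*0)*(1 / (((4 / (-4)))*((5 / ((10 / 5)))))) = 0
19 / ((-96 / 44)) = -209 / 24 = -8.71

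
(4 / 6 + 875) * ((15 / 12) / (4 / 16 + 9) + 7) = 6248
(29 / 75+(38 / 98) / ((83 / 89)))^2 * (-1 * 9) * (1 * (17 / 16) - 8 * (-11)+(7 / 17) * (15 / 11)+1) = -1015299329891008 / 1933169651875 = -525.20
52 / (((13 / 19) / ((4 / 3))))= 304 / 3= 101.33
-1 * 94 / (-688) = 47 / 344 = 0.14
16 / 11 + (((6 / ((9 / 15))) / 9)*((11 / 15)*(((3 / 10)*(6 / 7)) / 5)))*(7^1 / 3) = 3842 / 2475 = 1.55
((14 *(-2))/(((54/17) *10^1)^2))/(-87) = 2023/6342300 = 0.00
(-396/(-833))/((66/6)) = 36/833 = 0.04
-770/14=-55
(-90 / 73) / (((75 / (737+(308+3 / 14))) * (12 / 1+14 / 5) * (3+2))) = -43899 / 189070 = -0.23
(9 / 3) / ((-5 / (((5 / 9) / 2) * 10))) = -5 / 3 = -1.67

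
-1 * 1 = -1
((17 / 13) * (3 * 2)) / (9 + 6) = 34 / 65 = 0.52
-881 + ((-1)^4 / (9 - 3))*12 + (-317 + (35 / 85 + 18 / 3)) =-20223 / 17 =-1189.59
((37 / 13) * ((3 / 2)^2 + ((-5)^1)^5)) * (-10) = 2310835 / 26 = 88878.27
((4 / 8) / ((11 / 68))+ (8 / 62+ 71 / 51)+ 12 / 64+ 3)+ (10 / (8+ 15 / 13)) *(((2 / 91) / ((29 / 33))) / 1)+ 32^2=407986196489 / 395401776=1031.83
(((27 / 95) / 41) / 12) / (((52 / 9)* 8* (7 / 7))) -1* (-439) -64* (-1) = 3260083921 / 6481280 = 503.00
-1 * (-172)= 172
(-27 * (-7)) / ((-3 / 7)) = -441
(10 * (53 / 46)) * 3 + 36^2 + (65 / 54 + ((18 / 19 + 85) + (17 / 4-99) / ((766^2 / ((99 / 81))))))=39260154169169 / 27692536176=1417.72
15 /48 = 5 /16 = 0.31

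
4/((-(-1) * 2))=2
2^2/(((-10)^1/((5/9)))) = -2/9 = -0.22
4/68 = 1/17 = 0.06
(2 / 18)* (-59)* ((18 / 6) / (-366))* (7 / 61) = 413 / 66978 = 0.01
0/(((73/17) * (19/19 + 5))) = 0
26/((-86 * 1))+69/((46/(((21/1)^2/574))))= 5995/7052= 0.85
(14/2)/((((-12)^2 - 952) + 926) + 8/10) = 35/594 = 0.06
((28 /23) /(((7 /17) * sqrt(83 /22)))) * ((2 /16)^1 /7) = 17 * sqrt(1826) /26726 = 0.03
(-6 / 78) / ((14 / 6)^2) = -9 / 637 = -0.01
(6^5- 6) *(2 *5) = 77700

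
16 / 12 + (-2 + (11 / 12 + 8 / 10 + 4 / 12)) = 83 / 60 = 1.38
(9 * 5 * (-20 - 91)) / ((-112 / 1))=4995 / 112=44.60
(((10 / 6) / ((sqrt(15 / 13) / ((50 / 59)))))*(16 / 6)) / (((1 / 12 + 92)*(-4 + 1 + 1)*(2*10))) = -8*sqrt(195) / 117351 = -0.00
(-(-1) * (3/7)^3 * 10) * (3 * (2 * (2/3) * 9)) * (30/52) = 72900/4459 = 16.35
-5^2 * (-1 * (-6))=-150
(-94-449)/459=-181/153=-1.18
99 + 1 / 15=1486 / 15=99.07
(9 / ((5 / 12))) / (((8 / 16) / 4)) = 864 / 5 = 172.80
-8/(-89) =8/89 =0.09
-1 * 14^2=-196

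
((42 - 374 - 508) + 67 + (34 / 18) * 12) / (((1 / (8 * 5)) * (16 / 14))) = -78785 / 3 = -26261.67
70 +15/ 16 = 1135/ 16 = 70.94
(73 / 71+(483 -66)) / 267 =29680 / 18957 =1.57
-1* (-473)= 473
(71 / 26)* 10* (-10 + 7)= -1065 / 13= -81.92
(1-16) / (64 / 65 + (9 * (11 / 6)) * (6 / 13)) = -1.74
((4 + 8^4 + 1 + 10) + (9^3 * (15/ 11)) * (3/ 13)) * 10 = 6206780/ 143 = 43404.06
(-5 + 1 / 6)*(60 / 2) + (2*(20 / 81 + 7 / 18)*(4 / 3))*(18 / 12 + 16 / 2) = -31321 / 243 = -128.89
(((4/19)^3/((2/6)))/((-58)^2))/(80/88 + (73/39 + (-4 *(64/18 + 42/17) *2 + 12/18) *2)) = -1050192/11649443307299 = -0.00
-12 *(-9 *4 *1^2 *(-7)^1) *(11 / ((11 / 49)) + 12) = -184464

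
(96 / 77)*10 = 960 / 77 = 12.47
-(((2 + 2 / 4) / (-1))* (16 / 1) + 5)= 35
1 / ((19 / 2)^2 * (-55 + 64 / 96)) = -12 / 58843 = -0.00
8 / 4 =2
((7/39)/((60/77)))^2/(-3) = -290521/16426800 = -0.02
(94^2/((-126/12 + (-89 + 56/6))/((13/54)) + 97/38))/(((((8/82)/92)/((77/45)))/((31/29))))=-9825321449944/239808105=-40971.60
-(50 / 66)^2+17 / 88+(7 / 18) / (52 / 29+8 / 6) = -151867 / 592416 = -0.26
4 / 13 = 0.31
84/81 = 28/27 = 1.04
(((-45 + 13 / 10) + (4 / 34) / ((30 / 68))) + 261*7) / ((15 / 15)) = 53507 / 30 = 1783.57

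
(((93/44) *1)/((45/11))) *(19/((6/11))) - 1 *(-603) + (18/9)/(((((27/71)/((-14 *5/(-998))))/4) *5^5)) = 41833509683/67365000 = 621.00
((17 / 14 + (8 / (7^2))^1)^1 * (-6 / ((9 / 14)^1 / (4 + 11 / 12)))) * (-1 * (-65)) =-4108.93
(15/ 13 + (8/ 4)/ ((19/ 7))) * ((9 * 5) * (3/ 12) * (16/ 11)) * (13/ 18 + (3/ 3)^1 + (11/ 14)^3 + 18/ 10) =123.98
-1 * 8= -8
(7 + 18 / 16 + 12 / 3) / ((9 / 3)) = 4.04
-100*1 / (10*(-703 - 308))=10 / 1011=0.01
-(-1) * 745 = 745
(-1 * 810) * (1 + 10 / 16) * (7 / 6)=-12285 / 8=-1535.62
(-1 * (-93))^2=8649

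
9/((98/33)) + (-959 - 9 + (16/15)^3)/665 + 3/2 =48338422/15710625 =3.08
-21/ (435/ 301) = -2107/ 145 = -14.53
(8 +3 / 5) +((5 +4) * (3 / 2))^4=2657893 / 80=33223.66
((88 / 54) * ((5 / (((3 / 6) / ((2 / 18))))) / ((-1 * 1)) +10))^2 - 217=-7.17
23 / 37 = 0.62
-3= -3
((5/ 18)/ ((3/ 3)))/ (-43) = -5/ 774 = -0.01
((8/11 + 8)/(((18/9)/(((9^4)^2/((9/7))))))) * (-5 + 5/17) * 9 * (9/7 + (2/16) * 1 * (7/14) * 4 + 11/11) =-2934064503360/187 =-15690184509.95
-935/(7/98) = -13090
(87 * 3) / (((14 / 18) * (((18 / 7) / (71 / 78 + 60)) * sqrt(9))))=137779 / 52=2649.60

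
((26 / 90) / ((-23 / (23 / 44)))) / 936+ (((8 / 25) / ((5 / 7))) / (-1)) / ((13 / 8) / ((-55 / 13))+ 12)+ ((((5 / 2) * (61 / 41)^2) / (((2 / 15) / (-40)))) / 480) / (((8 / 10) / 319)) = -16892584761841517 / 12248172129600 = -1379.19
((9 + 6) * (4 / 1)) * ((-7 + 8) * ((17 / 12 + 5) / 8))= 385 / 8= 48.12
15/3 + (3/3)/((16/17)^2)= 1569/256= 6.13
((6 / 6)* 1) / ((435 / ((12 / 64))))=1 / 2320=0.00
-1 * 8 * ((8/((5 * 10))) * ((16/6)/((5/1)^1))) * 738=-62976/125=-503.81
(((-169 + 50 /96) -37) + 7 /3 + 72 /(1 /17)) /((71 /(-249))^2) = 1012703667 /80656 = 12555.84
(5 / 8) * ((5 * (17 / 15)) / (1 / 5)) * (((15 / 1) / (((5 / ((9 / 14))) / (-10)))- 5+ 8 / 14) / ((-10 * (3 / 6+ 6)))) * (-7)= -7055 / 156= -45.22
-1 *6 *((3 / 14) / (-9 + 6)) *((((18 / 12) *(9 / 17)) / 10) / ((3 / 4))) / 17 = 27 / 10115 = 0.00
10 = 10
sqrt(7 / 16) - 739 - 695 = -1434+sqrt(7) / 4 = -1433.34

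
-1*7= -7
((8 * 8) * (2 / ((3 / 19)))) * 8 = 19456 / 3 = 6485.33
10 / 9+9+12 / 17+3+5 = 2879 / 153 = 18.82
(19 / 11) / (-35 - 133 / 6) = -114 / 3773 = -0.03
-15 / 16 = -0.94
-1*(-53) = 53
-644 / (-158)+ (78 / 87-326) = -735474 / 2291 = -321.03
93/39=31/13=2.38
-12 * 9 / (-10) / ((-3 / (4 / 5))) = -2.88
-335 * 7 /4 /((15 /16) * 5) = -1876 /15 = -125.07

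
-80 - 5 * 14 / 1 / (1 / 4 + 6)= -456 / 5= -91.20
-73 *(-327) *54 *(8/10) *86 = 88685539.20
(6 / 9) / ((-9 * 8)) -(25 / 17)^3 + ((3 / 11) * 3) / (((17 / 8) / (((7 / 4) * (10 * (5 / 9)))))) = 3231857 / 5836644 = 0.55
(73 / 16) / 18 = 73 / 288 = 0.25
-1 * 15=-15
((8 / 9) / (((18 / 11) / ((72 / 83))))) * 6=704 / 249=2.83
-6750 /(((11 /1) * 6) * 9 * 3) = -125 /33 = -3.79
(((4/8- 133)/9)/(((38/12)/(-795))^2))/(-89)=334973250/32129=10425.88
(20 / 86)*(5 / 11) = 50 / 473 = 0.11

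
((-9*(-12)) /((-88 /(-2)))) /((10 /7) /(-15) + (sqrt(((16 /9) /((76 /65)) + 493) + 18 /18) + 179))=0.01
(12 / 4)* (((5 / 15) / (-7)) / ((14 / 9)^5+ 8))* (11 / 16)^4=-864536409 / 463438610432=-0.00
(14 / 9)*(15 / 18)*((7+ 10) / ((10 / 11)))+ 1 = 1363 / 54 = 25.24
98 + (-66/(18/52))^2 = 328066/9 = 36451.78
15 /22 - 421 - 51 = -471.32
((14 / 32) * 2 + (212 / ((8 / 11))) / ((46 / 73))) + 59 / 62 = 2649077 / 5704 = 464.42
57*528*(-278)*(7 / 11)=-5324256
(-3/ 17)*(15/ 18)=-5/ 34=-0.15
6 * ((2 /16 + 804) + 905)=41019 /4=10254.75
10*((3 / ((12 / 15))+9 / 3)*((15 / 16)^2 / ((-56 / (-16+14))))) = 30375 / 14336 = 2.12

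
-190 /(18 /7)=-665 /9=-73.89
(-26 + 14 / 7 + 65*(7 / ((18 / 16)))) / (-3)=-3424 / 27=-126.81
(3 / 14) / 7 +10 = 983 / 98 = 10.03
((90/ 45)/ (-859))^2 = 4/ 737881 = 0.00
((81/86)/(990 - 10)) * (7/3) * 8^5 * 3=331776/1505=220.45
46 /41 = 1.12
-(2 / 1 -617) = 615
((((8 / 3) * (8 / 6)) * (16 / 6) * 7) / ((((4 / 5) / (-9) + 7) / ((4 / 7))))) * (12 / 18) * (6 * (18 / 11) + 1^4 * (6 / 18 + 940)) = 321075200 / 92367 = 3476.08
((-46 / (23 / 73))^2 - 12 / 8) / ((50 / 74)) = 1577273 / 50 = 31545.46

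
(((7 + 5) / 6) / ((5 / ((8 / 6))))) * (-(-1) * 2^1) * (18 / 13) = 96 / 65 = 1.48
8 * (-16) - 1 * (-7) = -121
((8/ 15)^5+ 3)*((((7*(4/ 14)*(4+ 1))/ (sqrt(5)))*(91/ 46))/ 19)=210291263*sqrt(5)/ 331846875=1.42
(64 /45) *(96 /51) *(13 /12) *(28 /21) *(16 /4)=106496 /6885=15.47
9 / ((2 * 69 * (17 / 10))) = 15 / 391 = 0.04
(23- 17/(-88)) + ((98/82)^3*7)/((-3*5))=2037544631/90975720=22.40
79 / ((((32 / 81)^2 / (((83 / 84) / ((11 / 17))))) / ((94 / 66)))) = 3819262347 / 3469312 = 1100.87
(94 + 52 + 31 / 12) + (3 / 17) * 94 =33695 / 204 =165.17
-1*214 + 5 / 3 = -637 / 3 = -212.33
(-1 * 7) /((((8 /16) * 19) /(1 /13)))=-14 /247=-0.06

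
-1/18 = -0.06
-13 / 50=-0.26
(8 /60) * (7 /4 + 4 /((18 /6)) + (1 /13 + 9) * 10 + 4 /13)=12.55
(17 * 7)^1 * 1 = 119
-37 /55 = -0.67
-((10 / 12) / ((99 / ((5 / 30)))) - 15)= 53455 / 3564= 15.00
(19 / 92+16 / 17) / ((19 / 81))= 145395 / 29716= 4.89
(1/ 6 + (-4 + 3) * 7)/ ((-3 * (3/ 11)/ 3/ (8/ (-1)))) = -1804/ 9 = -200.44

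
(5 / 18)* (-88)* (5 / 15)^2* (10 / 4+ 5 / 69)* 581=-22688050 / 5589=-4059.41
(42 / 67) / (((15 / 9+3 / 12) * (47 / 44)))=0.31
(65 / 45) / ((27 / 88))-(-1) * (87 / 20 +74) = 83.06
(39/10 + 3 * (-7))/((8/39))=-6669/80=-83.36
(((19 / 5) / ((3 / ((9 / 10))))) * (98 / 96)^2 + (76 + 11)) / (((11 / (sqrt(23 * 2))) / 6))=3386419 * sqrt(46) / 70400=326.25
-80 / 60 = -4 / 3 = -1.33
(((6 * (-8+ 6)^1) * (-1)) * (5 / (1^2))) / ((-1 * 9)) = -20 / 3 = -6.67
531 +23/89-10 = 46392/89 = 521.26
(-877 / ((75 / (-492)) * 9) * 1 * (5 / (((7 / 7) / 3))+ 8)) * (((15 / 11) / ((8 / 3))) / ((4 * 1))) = 827011 / 440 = 1879.57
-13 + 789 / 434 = -4853 / 434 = -11.18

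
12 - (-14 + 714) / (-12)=70.33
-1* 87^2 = -7569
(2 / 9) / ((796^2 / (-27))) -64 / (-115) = 20275367 / 36432920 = 0.56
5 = 5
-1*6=-6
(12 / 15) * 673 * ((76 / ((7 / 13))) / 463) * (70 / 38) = 139984 / 463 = 302.34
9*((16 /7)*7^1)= 144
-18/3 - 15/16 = -111/16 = -6.94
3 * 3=9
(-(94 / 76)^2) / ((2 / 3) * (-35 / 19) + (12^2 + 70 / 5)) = -6627 / 679136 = -0.01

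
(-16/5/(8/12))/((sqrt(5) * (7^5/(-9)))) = 216 * sqrt(5)/420175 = 0.00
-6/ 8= -3/ 4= -0.75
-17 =-17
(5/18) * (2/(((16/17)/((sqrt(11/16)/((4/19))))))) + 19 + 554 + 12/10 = 1615 * sqrt(11)/2304 + 2871/5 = 576.52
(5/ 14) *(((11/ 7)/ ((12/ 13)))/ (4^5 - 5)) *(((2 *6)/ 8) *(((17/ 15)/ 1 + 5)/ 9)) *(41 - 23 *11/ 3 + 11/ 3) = -55913/ 2311092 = -0.02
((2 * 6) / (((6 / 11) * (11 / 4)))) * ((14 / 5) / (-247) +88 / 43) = 864624 / 53105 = 16.28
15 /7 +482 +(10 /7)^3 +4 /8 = 487.56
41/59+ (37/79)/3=11900/13983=0.85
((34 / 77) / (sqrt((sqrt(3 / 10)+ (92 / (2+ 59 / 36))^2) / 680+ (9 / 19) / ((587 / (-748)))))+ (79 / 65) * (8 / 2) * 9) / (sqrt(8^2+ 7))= (89080 * sqrt(13461671) / 5467+ 2844 * sqrt(13589160943 * sqrt(30)+ 31085329533120) / 4615) / sqrt(191396633 * sqrt(30)+ 437821542720)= 5.28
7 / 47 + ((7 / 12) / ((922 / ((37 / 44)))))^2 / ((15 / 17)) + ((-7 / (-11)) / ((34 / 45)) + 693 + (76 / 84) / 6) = 13801111780167839921 / 19882260769029120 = 694.14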